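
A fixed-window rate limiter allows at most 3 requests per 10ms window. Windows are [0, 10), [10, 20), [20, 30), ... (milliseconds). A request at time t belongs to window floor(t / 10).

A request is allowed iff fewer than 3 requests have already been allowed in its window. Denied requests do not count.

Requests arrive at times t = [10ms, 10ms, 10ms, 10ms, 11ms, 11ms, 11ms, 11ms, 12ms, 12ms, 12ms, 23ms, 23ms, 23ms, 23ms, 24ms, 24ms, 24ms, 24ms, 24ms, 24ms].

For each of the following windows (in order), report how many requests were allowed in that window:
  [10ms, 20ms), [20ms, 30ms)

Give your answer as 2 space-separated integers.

Processing requests:
  req#1 t=10ms (window 1): ALLOW
  req#2 t=10ms (window 1): ALLOW
  req#3 t=10ms (window 1): ALLOW
  req#4 t=10ms (window 1): DENY
  req#5 t=11ms (window 1): DENY
  req#6 t=11ms (window 1): DENY
  req#7 t=11ms (window 1): DENY
  req#8 t=11ms (window 1): DENY
  req#9 t=12ms (window 1): DENY
  req#10 t=12ms (window 1): DENY
  req#11 t=12ms (window 1): DENY
  req#12 t=23ms (window 2): ALLOW
  req#13 t=23ms (window 2): ALLOW
  req#14 t=23ms (window 2): ALLOW
  req#15 t=23ms (window 2): DENY
  req#16 t=24ms (window 2): DENY
  req#17 t=24ms (window 2): DENY
  req#18 t=24ms (window 2): DENY
  req#19 t=24ms (window 2): DENY
  req#20 t=24ms (window 2): DENY
  req#21 t=24ms (window 2): DENY

Allowed counts by window: 3 3

Answer: 3 3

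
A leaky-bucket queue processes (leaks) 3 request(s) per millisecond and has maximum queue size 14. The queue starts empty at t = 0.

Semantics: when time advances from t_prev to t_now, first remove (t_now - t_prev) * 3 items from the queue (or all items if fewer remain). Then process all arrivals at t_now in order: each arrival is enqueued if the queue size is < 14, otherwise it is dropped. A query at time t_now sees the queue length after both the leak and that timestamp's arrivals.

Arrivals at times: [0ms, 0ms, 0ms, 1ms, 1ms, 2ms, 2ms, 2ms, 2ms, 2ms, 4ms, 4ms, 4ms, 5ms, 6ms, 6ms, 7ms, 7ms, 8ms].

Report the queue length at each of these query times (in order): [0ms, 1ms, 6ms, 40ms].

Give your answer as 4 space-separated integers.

Queue lengths at query times:
  query t=0ms: backlog = 3
  query t=1ms: backlog = 2
  query t=6ms: backlog = 2
  query t=40ms: backlog = 0

Answer: 3 2 2 0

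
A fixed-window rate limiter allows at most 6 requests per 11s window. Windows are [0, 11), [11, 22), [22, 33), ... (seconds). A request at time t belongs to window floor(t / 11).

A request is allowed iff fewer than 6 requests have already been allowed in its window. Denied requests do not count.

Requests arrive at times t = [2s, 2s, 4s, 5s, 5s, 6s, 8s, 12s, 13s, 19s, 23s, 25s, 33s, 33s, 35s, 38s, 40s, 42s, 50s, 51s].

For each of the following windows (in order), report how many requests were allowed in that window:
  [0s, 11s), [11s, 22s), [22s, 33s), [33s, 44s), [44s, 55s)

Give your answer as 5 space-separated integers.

Answer: 6 3 2 6 2

Derivation:
Processing requests:
  req#1 t=2s (window 0): ALLOW
  req#2 t=2s (window 0): ALLOW
  req#3 t=4s (window 0): ALLOW
  req#4 t=5s (window 0): ALLOW
  req#5 t=5s (window 0): ALLOW
  req#6 t=6s (window 0): ALLOW
  req#7 t=8s (window 0): DENY
  req#8 t=12s (window 1): ALLOW
  req#9 t=13s (window 1): ALLOW
  req#10 t=19s (window 1): ALLOW
  req#11 t=23s (window 2): ALLOW
  req#12 t=25s (window 2): ALLOW
  req#13 t=33s (window 3): ALLOW
  req#14 t=33s (window 3): ALLOW
  req#15 t=35s (window 3): ALLOW
  req#16 t=38s (window 3): ALLOW
  req#17 t=40s (window 3): ALLOW
  req#18 t=42s (window 3): ALLOW
  req#19 t=50s (window 4): ALLOW
  req#20 t=51s (window 4): ALLOW

Allowed counts by window: 6 3 2 6 2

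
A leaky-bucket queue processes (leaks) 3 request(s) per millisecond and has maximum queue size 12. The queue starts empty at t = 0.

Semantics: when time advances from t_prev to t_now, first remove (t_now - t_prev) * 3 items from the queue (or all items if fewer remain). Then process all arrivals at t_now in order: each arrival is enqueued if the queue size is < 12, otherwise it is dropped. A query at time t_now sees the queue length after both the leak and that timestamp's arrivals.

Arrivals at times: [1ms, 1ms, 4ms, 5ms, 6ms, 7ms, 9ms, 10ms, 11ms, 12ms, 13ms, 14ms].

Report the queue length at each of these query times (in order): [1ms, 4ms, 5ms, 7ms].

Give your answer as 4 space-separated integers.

Answer: 2 1 1 1

Derivation:
Queue lengths at query times:
  query t=1ms: backlog = 2
  query t=4ms: backlog = 1
  query t=5ms: backlog = 1
  query t=7ms: backlog = 1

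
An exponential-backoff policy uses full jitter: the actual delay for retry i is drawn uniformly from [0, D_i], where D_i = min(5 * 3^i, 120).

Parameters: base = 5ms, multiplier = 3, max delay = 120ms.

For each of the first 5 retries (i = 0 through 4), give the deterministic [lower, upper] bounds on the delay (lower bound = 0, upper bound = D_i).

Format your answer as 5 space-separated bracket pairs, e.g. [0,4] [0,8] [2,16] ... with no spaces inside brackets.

Computing bounds per retry:
  i=0: D_i=min(5*3^0,120)=5, bounds=[0,5]
  i=1: D_i=min(5*3^1,120)=15, bounds=[0,15]
  i=2: D_i=min(5*3^2,120)=45, bounds=[0,45]
  i=3: D_i=min(5*3^3,120)=120, bounds=[0,120]
  i=4: D_i=min(5*3^4,120)=120, bounds=[0,120]

Answer: [0,5] [0,15] [0,45] [0,120] [0,120]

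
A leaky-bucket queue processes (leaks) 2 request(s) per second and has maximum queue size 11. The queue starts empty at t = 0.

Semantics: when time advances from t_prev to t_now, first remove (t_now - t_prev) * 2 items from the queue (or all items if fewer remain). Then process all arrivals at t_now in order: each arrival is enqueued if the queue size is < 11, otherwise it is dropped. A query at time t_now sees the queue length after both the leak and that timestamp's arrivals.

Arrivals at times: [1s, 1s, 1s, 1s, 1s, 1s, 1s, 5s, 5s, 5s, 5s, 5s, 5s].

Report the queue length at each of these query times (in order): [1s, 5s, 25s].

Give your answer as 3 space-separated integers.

Queue lengths at query times:
  query t=1s: backlog = 7
  query t=5s: backlog = 6
  query t=25s: backlog = 0

Answer: 7 6 0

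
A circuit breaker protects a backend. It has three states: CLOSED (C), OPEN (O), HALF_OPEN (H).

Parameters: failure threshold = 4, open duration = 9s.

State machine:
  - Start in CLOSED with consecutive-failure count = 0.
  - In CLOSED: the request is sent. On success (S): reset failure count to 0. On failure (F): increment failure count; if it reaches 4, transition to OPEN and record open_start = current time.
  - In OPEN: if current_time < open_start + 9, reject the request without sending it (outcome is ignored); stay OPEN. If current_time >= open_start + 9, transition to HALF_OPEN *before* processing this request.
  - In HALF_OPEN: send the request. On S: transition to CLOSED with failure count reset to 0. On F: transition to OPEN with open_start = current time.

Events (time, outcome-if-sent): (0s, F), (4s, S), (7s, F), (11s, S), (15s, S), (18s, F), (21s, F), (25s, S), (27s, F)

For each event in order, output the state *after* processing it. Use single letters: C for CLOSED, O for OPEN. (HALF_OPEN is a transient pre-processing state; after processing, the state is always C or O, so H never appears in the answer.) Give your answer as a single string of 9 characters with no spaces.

State after each event:
  event#1 t=0s outcome=F: state=CLOSED
  event#2 t=4s outcome=S: state=CLOSED
  event#3 t=7s outcome=F: state=CLOSED
  event#4 t=11s outcome=S: state=CLOSED
  event#5 t=15s outcome=S: state=CLOSED
  event#6 t=18s outcome=F: state=CLOSED
  event#7 t=21s outcome=F: state=CLOSED
  event#8 t=25s outcome=S: state=CLOSED
  event#9 t=27s outcome=F: state=CLOSED

Answer: CCCCCCCCC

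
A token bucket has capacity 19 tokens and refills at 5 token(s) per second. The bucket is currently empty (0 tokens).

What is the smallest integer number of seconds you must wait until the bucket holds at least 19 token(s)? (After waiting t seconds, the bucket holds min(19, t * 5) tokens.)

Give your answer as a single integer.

Need t * 5 >= 19, so t >= 19/5.
Smallest integer t = ceil(19/5) = 4.

Answer: 4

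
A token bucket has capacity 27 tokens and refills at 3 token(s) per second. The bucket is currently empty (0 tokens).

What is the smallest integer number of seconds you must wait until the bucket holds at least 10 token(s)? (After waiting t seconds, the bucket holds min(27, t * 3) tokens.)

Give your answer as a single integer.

Answer: 4

Derivation:
Need t * 3 >= 10, so t >= 10/3.
Smallest integer t = ceil(10/3) = 4.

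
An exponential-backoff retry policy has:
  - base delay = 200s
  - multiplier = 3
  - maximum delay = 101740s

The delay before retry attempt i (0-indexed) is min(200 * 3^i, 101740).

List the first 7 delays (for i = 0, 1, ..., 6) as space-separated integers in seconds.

Computing each delay:
  i=0: min(200*3^0, 101740) = 200
  i=1: min(200*3^1, 101740) = 600
  i=2: min(200*3^2, 101740) = 1800
  i=3: min(200*3^3, 101740) = 5400
  i=4: min(200*3^4, 101740) = 16200
  i=5: min(200*3^5, 101740) = 48600
  i=6: min(200*3^6, 101740) = 101740

Answer: 200 600 1800 5400 16200 48600 101740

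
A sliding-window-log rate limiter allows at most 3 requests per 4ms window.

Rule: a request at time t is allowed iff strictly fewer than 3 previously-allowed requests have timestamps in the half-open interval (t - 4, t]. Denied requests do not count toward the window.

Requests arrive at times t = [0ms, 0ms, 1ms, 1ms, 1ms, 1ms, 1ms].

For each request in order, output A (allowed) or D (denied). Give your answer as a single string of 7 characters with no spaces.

Answer: AAADDDD

Derivation:
Tracking allowed requests in the window:
  req#1 t=0ms: ALLOW
  req#2 t=0ms: ALLOW
  req#3 t=1ms: ALLOW
  req#4 t=1ms: DENY
  req#5 t=1ms: DENY
  req#6 t=1ms: DENY
  req#7 t=1ms: DENY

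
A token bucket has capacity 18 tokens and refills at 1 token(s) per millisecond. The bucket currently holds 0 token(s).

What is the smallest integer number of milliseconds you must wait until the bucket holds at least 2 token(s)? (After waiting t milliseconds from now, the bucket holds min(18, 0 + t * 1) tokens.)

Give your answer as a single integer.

Need 0 + t * 1 >= 2, so t >= 2/1.
Smallest integer t = ceil(2/1) = 2.

Answer: 2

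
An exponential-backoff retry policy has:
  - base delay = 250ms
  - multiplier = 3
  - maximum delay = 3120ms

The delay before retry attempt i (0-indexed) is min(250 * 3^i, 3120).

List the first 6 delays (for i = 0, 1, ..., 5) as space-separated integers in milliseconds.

Answer: 250 750 2250 3120 3120 3120

Derivation:
Computing each delay:
  i=0: min(250*3^0, 3120) = 250
  i=1: min(250*3^1, 3120) = 750
  i=2: min(250*3^2, 3120) = 2250
  i=3: min(250*3^3, 3120) = 3120
  i=4: min(250*3^4, 3120) = 3120
  i=5: min(250*3^5, 3120) = 3120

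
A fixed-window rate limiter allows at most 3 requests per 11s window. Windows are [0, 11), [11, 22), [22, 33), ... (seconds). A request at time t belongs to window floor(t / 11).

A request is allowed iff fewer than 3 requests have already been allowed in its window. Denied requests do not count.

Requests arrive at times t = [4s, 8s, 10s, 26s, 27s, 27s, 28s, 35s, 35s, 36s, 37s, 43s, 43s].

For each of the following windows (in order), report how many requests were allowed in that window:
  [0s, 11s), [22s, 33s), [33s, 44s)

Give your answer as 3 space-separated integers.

Answer: 3 3 3

Derivation:
Processing requests:
  req#1 t=4s (window 0): ALLOW
  req#2 t=8s (window 0): ALLOW
  req#3 t=10s (window 0): ALLOW
  req#4 t=26s (window 2): ALLOW
  req#5 t=27s (window 2): ALLOW
  req#6 t=27s (window 2): ALLOW
  req#7 t=28s (window 2): DENY
  req#8 t=35s (window 3): ALLOW
  req#9 t=35s (window 3): ALLOW
  req#10 t=36s (window 3): ALLOW
  req#11 t=37s (window 3): DENY
  req#12 t=43s (window 3): DENY
  req#13 t=43s (window 3): DENY

Allowed counts by window: 3 3 3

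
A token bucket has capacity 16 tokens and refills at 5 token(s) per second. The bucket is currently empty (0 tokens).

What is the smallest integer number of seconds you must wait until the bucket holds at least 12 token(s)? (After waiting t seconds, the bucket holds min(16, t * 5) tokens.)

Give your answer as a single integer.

Need t * 5 >= 12, so t >= 12/5.
Smallest integer t = ceil(12/5) = 3.

Answer: 3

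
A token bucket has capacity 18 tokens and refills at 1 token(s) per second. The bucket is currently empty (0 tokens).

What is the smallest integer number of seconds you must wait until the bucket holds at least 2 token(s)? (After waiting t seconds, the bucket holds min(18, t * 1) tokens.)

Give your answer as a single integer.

Need t * 1 >= 2, so t >= 2/1.
Smallest integer t = ceil(2/1) = 2.

Answer: 2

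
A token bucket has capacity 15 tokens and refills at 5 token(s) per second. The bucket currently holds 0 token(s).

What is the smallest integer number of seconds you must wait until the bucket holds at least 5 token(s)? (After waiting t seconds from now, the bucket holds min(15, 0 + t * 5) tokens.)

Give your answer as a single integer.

Need 0 + t * 5 >= 5, so t >= 5/5.
Smallest integer t = ceil(5/5) = 1.

Answer: 1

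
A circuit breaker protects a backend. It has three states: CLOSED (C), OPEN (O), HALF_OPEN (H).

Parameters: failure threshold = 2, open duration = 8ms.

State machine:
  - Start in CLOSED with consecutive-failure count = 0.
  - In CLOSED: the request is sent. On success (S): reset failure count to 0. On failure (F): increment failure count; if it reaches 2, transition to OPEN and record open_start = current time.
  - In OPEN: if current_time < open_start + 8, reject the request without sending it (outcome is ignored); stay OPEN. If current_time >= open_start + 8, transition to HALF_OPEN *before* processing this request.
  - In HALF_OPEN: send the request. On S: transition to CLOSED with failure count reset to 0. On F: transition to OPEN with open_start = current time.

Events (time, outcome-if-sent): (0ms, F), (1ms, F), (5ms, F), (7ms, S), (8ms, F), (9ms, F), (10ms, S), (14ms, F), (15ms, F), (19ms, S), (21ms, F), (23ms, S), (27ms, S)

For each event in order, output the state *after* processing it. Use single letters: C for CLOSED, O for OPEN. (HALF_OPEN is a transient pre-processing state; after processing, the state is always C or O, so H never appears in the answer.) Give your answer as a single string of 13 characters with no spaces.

State after each event:
  event#1 t=0ms outcome=F: state=CLOSED
  event#2 t=1ms outcome=F: state=OPEN
  event#3 t=5ms outcome=F: state=OPEN
  event#4 t=7ms outcome=S: state=OPEN
  event#5 t=8ms outcome=F: state=OPEN
  event#6 t=9ms outcome=F: state=OPEN
  event#7 t=10ms outcome=S: state=OPEN
  event#8 t=14ms outcome=F: state=OPEN
  event#9 t=15ms outcome=F: state=OPEN
  event#10 t=19ms outcome=S: state=CLOSED
  event#11 t=21ms outcome=F: state=CLOSED
  event#12 t=23ms outcome=S: state=CLOSED
  event#13 t=27ms outcome=S: state=CLOSED

Answer: COOOOOOOOCCCC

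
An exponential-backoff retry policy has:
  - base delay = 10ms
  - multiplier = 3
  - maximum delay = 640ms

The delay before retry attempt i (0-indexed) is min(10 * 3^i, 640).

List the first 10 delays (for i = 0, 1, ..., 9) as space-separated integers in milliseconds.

Answer: 10 30 90 270 640 640 640 640 640 640

Derivation:
Computing each delay:
  i=0: min(10*3^0, 640) = 10
  i=1: min(10*3^1, 640) = 30
  i=2: min(10*3^2, 640) = 90
  i=3: min(10*3^3, 640) = 270
  i=4: min(10*3^4, 640) = 640
  i=5: min(10*3^5, 640) = 640
  i=6: min(10*3^6, 640) = 640
  i=7: min(10*3^7, 640) = 640
  i=8: min(10*3^8, 640) = 640
  i=9: min(10*3^9, 640) = 640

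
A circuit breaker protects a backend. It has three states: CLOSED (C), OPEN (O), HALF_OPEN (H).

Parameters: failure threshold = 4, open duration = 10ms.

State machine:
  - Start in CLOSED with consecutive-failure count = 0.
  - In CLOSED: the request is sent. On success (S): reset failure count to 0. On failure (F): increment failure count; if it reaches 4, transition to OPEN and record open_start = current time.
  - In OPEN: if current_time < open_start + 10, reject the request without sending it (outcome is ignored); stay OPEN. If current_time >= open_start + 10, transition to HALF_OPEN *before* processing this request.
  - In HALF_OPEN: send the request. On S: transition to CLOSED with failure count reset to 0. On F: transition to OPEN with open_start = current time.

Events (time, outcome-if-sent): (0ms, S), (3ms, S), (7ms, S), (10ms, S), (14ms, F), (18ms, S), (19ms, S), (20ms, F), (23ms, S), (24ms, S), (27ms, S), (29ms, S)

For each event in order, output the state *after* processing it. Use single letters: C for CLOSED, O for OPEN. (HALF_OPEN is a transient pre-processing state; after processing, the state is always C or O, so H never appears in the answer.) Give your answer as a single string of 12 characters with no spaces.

Answer: CCCCCCCCCCCC

Derivation:
State after each event:
  event#1 t=0ms outcome=S: state=CLOSED
  event#2 t=3ms outcome=S: state=CLOSED
  event#3 t=7ms outcome=S: state=CLOSED
  event#4 t=10ms outcome=S: state=CLOSED
  event#5 t=14ms outcome=F: state=CLOSED
  event#6 t=18ms outcome=S: state=CLOSED
  event#7 t=19ms outcome=S: state=CLOSED
  event#8 t=20ms outcome=F: state=CLOSED
  event#9 t=23ms outcome=S: state=CLOSED
  event#10 t=24ms outcome=S: state=CLOSED
  event#11 t=27ms outcome=S: state=CLOSED
  event#12 t=29ms outcome=S: state=CLOSED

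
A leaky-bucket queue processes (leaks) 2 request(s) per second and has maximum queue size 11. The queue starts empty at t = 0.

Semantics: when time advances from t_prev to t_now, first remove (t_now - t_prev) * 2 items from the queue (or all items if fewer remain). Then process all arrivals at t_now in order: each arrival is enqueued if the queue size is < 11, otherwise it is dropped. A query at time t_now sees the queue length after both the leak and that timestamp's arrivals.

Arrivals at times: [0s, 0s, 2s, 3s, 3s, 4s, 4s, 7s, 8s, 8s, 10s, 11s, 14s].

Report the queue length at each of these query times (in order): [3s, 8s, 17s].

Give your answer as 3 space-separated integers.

Queue lengths at query times:
  query t=3s: backlog = 2
  query t=8s: backlog = 2
  query t=17s: backlog = 0

Answer: 2 2 0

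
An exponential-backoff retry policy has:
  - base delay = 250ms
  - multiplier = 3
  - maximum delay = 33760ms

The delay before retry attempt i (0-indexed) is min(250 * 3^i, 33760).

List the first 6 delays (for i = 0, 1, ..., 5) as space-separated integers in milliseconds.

Answer: 250 750 2250 6750 20250 33760

Derivation:
Computing each delay:
  i=0: min(250*3^0, 33760) = 250
  i=1: min(250*3^1, 33760) = 750
  i=2: min(250*3^2, 33760) = 2250
  i=3: min(250*3^3, 33760) = 6750
  i=4: min(250*3^4, 33760) = 20250
  i=5: min(250*3^5, 33760) = 33760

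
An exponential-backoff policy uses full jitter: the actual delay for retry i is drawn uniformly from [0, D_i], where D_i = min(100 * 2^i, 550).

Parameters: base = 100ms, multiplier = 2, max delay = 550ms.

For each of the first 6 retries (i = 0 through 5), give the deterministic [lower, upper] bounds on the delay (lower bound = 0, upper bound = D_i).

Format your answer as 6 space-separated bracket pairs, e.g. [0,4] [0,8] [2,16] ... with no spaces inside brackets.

Answer: [0,100] [0,200] [0,400] [0,550] [0,550] [0,550]

Derivation:
Computing bounds per retry:
  i=0: D_i=min(100*2^0,550)=100, bounds=[0,100]
  i=1: D_i=min(100*2^1,550)=200, bounds=[0,200]
  i=2: D_i=min(100*2^2,550)=400, bounds=[0,400]
  i=3: D_i=min(100*2^3,550)=550, bounds=[0,550]
  i=4: D_i=min(100*2^4,550)=550, bounds=[0,550]
  i=5: D_i=min(100*2^5,550)=550, bounds=[0,550]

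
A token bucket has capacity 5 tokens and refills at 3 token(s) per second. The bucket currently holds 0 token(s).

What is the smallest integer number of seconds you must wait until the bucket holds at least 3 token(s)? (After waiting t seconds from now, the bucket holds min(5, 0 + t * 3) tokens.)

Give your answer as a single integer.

Answer: 1

Derivation:
Need 0 + t * 3 >= 3, so t >= 3/3.
Smallest integer t = ceil(3/3) = 1.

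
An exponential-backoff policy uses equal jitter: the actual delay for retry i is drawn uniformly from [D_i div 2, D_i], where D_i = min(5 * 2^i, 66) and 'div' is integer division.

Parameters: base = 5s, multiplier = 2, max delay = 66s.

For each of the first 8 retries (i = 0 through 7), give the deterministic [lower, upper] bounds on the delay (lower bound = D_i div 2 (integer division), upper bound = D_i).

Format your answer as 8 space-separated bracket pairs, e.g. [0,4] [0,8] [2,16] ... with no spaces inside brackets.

Computing bounds per retry:
  i=0: D_i=min(5*2^0,66)=5, bounds=[2,5]
  i=1: D_i=min(5*2^1,66)=10, bounds=[5,10]
  i=2: D_i=min(5*2^2,66)=20, bounds=[10,20]
  i=3: D_i=min(5*2^3,66)=40, bounds=[20,40]
  i=4: D_i=min(5*2^4,66)=66, bounds=[33,66]
  i=5: D_i=min(5*2^5,66)=66, bounds=[33,66]
  i=6: D_i=min(5*2^6,66)=66, bounds=[33,66]
  i=7: D_i=min(5*2^7,66)=66, bounds=[33,66]

Answer: [2,5] [5,10] [10,20] [20,40] [33,66] [33,66] [33,66] [33,66]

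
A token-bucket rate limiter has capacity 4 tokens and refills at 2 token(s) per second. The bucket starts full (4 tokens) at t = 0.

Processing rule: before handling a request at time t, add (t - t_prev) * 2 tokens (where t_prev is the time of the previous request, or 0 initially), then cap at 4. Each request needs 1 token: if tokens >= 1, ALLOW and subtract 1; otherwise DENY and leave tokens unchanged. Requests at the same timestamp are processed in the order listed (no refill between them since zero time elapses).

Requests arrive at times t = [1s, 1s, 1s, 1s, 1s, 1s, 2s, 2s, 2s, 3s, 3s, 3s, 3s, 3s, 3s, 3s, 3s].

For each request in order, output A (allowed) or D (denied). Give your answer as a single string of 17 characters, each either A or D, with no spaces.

Answer: AAAADDAADAADDDDDD

Derivation:
Simulating step by step:
  req#1 t=1s: ALLOW
  req#2 t=1s: ALLOW
  req#3 t=1s: ALLOW
  req#4 t=1s: ALLOW
  req#5 t=1s: DENY
  req#6 t=1s: DENY
  req#7 t=2s: ALLOW
  req#8 t=2s: ALLOW
  req#9 t=2s: DENY
  req#10 t=3s: ALLOW
  req#11 t=3s: ALLOW
  req#12 t=3s: DENY
  req#13 t=3s: DENY
  req#14 t=3s: DENY
  req#15 t=3s: DENY
  req#16 t=3s: DENY
  req#17 t=3s: DENY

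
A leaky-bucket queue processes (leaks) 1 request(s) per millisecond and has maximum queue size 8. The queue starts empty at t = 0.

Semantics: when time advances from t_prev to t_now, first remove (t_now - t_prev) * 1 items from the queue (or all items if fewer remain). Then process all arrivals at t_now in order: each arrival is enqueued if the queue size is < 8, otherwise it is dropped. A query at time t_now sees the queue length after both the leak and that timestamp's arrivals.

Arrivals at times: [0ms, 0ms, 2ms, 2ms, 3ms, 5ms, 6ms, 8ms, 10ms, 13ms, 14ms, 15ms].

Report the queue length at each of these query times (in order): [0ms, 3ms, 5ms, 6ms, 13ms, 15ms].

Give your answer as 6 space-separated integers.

Answer: 2 2 1 1 1 1

Derivation:
Queue lengths at query times:
  query t=0ms: backlog = 2
  query t=3ms: backlog = 2
  query t=5ms: backlog = 1
  query t=6ms: backlog = 1
  query t=13ms: backlog = 1
  query t=15ms: backlog = 1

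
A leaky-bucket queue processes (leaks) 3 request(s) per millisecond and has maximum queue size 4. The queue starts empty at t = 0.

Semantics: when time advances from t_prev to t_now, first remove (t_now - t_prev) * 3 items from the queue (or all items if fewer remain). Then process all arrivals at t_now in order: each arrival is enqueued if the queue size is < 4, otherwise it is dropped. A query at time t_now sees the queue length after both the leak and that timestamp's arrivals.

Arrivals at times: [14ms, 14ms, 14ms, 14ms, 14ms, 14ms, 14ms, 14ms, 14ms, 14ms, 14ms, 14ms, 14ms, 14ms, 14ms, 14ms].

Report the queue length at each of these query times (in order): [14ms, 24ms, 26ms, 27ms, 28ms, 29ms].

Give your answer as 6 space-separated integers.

Queue lengths at query times:
  query t=14ms: backlog = 4
  query t=24ms: backlog = 0
  query t=26ms: backlog = 0
  query t=27ms: backlog = 0
  query t=28ms: backlog = 0
  query t=29ms: backlog = 0

Answer: 4 0 0 0 0 0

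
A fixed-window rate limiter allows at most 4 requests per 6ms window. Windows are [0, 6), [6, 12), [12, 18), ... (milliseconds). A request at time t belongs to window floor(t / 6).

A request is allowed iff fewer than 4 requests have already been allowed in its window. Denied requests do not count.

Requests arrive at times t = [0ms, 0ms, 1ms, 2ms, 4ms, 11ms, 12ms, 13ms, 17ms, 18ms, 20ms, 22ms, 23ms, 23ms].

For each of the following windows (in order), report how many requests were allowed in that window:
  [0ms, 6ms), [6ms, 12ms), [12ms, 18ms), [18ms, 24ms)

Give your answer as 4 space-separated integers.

Answer: 4 1 3 4

Derivation:
Processing requests:
  req#1 t=0ms (window 0): ALLOW
  req#2 t=0ms (window 0): ALLOW
  req#3 t=1ms (window 0): ALLOW
  req#4 t=2ms (window 0): ALLOW
  req#5 t=4ms (window 0): DENY
  req#6 t=11ms (window 1): ALLOW
  req#7 t=12ms (window 2): ALLOW
  req#8 t=13ms (window 2): ALLOW
  req#9 t=17ms (window 2): ALLOW
  req#10 t=18ms (window 3): ALLOW
  req#11 t=20ms (window 3): ALLOW
  req#12 t=22ms (window 3): ALLOW
  req#13 t=23ms (window 3): ALLOW
  req#14 t=23ms (window 3): DENY

Allowed counts by window: 4 1 3 4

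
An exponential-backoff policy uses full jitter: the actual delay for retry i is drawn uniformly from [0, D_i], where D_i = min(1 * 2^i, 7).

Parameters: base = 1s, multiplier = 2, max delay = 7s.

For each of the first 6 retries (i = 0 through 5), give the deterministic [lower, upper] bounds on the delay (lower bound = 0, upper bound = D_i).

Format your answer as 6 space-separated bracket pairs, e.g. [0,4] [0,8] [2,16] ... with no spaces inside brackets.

Answer: [0,1] [0,2] [0,4] [0,7] [0,7] [0,7]

Derivation:
Computing bounds per retry:
  i=0: D_i=min(1*2^0,7)=1, bounds=[0,1]
  i=1: D_i=min(1*2^1,7)=2, bounds=[0,2]
  i=2: D_i=min(1*2^2,7)=4, bounds=[0,4]
  i=3: D_i=min(1*2^3,7)=7, bounds=[0,7]
  i=4: D_i=min(1*2^4,7)=7, bounds=[0,7]
  i=5: D_i=min(1*2^5,7)=7, bounds=[0,7]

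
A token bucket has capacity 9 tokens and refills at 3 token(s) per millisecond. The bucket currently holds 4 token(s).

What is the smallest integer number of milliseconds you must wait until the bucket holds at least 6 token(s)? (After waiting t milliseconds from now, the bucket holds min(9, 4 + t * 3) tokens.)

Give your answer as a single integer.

Need 4 + t * 3 >= 6, so t >= 2/3.
Smallest integer t = ceil(2/3) = 1.

Answer: 1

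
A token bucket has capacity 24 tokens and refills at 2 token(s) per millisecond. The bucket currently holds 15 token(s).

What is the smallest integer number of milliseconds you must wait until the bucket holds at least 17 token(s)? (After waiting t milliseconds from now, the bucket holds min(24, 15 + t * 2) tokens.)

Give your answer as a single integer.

Need 15 + t * 2 >= 17, so t >= 2/2.
Smallest integer t = ceil(2/2) = 1.

Answer: 1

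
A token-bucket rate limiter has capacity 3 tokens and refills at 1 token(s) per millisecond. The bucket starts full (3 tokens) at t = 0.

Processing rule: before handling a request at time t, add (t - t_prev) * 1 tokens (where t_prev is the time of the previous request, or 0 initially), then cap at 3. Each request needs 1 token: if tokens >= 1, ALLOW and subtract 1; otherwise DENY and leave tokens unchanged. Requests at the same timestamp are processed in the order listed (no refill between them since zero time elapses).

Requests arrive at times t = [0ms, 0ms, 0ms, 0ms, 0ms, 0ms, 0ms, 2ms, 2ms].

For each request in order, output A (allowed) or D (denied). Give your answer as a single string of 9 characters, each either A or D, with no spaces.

Simulating step by step:
  req#1 t=0ms: ALLOW
  req#2 t=0ms: ALLOW
  req#3 t=0ms: ALLOW
  req#4 t=0ms: DENY
  req#5 t=0ms: DENY
  req#6 t=0ms: DENY
  req#7 t=0ms: DENY
  req#8 t=2ms: ALLOW
  req#9 t=2ms: ALLOW

Answer: AAADDDDAA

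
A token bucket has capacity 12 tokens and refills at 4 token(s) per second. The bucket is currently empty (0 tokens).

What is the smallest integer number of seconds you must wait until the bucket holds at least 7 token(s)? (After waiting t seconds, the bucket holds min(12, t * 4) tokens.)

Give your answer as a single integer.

Answer: 2

Derivation:
Need t * 4 >= 7, so t >= 7/4.
Smallest integer t = ceil(7/4) = 2.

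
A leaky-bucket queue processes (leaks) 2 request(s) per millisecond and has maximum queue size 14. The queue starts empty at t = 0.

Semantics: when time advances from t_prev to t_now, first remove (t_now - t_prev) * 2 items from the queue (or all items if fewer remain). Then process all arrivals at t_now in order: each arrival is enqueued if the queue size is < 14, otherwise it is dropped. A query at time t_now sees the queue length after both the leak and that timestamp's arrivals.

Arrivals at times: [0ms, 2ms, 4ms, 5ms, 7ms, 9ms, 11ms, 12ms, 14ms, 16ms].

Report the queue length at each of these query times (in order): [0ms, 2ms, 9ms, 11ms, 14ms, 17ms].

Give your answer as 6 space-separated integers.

Queue lengths at query times:
  query t=0ms: backlog = 1
  query t=2ms: backlog = 1
  query t=9ms: backlog = 1
  query t=11ms: backlog = 1
  query t=14ms: backlog = 1
  query t=17ms: backlog = 0

Answer: 1 1 1 1 1 0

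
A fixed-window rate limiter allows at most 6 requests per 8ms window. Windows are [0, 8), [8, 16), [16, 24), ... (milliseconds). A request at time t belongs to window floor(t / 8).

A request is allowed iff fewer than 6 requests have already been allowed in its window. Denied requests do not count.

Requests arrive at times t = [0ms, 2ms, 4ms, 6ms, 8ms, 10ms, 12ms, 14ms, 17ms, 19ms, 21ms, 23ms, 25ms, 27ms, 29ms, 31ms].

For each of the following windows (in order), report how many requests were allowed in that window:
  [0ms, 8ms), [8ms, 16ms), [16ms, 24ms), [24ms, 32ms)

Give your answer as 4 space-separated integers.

Answer: 4 4 4 4

Derivation:
Processing requests:
  req#1 t=0ms (window 0): ALLOW
  req#2 t=2ms (window 0): ALLOW
  req#3 t=4ms (window 0): ALLOW
  req#4 t=6ms (window 0): ALLOW
  req#5 t=8ms (window 1): ALLOW
  req#6 t=10ms (window 1): ALLOW
  req#7 t=12ms (window 1): ALLOW
  req#8 t=14ms (window 1): ALLOW
  req#9 t=17ms (window 2): ALLOW
  req#10 t=19ms (window 2): ALLOW
  req#11 t=21ms (window 2): ALLOW
  req#12 t=23ms (window 2): ALLOW
  req#13 t=25ms (window 3): ALLOW
  req#14 t=27ms (window 3): ALLOW
  req#15 t=29ms (window 3): ALLOW
  req#16 t=31ms (window 3): ALLOW

Allowed counts by window: 4 4 4 4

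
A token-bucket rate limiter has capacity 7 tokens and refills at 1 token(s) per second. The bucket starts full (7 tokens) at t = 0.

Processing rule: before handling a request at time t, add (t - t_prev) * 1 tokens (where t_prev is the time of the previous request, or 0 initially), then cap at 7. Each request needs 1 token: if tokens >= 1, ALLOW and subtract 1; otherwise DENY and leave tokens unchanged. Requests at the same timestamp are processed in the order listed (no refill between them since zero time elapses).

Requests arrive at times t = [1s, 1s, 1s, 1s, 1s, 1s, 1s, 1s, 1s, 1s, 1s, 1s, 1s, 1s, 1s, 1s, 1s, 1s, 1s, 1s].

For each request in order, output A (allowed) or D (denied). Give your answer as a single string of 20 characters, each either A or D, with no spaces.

Simulating step by step:
  req#1 t=1s: ALLOW
  req#2 t=1s: ALLOW
  req#3 t=1s: ALLOW
  req#4 t=1s: ALLOW
  req#5 t=1s: ALLOW
  req#6 t=1s: ALLOW
  req#7 t=1s: ALLOW
  req#8 t=1s: DENY
  req#9 t=1s: DENY
  req#10 t=1s: DENY
  req#11 t=1s: DENY
  req#12 t=1s: DENY
  req#13 t=1s: DENY
  req#14 t=1s: DENY
  req#15 t=1s: DENY
  req#16 t=1s: DENY
  req#17 t=1s: DENY
  req#18 t=1s: DENY
  req#19 t=1s: DENY
  req#20 t=1s: DENY

Answer: AAAAAAADDDDDDDDDDDDD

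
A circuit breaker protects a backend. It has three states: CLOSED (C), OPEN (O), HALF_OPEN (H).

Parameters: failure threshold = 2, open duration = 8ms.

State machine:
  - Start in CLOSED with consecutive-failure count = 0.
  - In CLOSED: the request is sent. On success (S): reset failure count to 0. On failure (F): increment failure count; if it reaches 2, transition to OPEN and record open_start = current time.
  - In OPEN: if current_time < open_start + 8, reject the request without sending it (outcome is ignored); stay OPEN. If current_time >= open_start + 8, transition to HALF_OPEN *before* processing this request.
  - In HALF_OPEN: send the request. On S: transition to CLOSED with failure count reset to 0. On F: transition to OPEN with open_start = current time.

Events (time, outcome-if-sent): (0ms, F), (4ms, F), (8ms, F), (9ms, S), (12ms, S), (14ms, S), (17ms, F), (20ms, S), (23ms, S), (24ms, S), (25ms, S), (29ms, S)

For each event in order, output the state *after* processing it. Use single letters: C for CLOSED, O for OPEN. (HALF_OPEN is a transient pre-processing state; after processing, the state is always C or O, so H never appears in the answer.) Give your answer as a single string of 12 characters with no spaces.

Answer: COOOCCCCCCCC

Derivation:
State after each event:
  event#1 t=0ms outcome=F: state=CLOSED
  event#2 t=4ms outcome=F: state=OPEN
  event#3 t=8ms outcome=F: state=OPEN
  event#4 t=9ms outcome=S: state=OPEN
  event#5 t=12ms outcome=S: state=CLOSED
  event#6 t=14ms outcome=S: state=CLOSED
  event#7 t=17ms outcome=F: state=CLOSED
  event#8 t=20ms outcome=S: state=CLOSED
  event#9 t=23ms outcome=S: state=CLOSED
  event#10 t=24ms outcome=S: state=CLOSED
  event#11 t=25ms outcome=S: state=CLOSED
  event#12 t=29ms outcome=S: state=CLOSED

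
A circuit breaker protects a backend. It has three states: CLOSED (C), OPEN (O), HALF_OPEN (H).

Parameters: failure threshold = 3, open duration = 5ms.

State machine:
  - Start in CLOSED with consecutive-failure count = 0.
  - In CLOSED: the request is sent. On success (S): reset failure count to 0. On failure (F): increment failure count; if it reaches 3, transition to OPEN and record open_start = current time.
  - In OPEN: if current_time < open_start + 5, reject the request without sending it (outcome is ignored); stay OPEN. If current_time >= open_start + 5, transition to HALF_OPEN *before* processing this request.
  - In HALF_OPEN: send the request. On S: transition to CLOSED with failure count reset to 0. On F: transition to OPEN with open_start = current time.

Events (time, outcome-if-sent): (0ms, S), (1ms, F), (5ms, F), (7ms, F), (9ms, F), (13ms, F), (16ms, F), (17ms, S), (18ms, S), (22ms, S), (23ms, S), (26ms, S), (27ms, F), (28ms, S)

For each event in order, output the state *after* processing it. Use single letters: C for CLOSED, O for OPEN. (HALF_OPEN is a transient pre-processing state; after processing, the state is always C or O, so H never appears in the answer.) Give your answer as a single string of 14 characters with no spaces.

Answer: CCCOOOOOCCCCCC

Derivation:
State after each event:
  event#1 t=0ms outcome=S: state=CLOSED
  event#2 t=1ms outcome=F: state=CLOSED
  event#3 t=5ms outcome=F: state=CLOSED
  event#4 t=7ms outcome=F: state=OPEN
  event#5 t=9ms outcome=F: state=OPEN
  event#6 t=13ms outcome=F: state=OPEN
  event#7 t=16ms outcome=F: state=OPEN
  event#8 t=17ms outcome=S: state=OPEN
  event#9 t=18ms outcome=S: state=CLOSED
  event#10 t=22ms outcome=S: state=CLOSED
  event#11 t=23ms outcome=S: state=CLOSED
  event#12 t=26ms outcome=S: state=CLOSED
  event#13 t=27ms outcome=F: state=CLOSED
  event#14 t=28ms outcome=S: state=CLOSED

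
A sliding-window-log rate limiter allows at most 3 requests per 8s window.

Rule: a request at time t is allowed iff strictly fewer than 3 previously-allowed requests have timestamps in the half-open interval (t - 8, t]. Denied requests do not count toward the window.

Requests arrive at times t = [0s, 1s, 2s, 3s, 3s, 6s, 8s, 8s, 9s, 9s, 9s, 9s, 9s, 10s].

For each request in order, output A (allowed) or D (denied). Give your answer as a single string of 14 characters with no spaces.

Tracking allowed requests in the window:
  req#1 t=0s: ALLOW
  req#2 t=1s: ALLOW
  req#3 t=2s: ALLOW
  req#4 t=3s: DENY
  req#5 t=3s: DENY
  req#6 t=6s: DENY
  req#7 t=8s: ALLOW
  req#8 t=8s: DENY
  req#9 t=9s: ALLOW
  req#10 t=9s: DENY
  req#11 t=9s: DENY
  req#12 t=9s: DENY
  req#13 t=9s: DENY
  req#14 t=10s: ALLOW

Answer: AAADDDADADDDDA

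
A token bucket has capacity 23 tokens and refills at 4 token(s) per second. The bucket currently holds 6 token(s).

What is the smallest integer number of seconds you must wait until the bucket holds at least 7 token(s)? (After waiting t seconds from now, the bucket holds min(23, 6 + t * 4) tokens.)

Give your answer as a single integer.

Need 6 + t * 4 >= 7, so t >= 1/4.
Smallest integer t = ceil(1/4) = 1.

Answer: 1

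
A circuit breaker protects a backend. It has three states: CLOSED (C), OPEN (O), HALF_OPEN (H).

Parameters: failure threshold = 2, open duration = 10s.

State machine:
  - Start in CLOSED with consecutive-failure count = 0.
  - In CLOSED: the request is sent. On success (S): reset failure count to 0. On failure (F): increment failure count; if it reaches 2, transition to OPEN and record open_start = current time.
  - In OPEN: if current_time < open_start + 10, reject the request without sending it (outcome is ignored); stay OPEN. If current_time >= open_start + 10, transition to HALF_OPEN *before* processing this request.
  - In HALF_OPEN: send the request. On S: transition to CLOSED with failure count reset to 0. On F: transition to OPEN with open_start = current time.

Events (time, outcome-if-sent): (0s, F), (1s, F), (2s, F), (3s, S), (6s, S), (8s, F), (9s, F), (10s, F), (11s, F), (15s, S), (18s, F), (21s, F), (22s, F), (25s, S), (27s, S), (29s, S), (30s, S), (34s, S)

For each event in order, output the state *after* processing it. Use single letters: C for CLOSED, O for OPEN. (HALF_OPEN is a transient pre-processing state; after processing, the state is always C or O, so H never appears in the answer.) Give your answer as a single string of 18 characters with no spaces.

Answer: COOOOOOOOOOOOOOOOC

Derivation:
State after each event:
  event#1 t=0s outcome=F: state=CLOSED
  event#2 t=1s outcome=F: state=OPEN
  event#3 t=2s outcome=F: state=OPEN
  event#4 t=3s outcome=S: state=OPEN
  event#5 t=6s outcome=S: state=OPEN
  event#6 t=8s outcome=F: state=OPEN
  event#7 t=9s outcome=F: state=OPEN
  event#8 t=10s outcome=F: state=OPEN
  event#9 t=11s outcome=F: state=OPEN
  event#10 t=15s outcome=S: state=OPEN
  event#11 t=18s outcome=F: state=OPEN
  event#12 t=21s outcome=F: state=OPEN
  event#13 t=22s outcome=F: state=OPEN
  event#14 t=25s outcome=S: state=OPEN
  event#15 t=27s outcome=S: state=OPEN
  event#16 t=29s outcome=S: state=OPEN
  event#17 t=30s outcome=S: state=OPEN
  event#18 t=34s outcome=S: state=CLOSED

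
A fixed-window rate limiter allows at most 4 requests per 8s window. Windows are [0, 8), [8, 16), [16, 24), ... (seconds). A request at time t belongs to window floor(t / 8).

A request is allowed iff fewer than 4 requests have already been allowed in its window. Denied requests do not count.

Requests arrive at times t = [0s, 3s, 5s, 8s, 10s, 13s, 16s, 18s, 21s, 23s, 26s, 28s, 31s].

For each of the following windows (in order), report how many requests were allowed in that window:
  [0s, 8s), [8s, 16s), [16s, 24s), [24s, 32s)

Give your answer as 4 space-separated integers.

Answer: 3 3 4 3

Derivation:
Processing requests:
  req#1 t=0s (window 0): ALLOW
  req#2 t=3s (window 0): ALLOW
  req#3 t=5s (window 0): ALLOW
  req#4 t=8s (window 1): ALLOW
  req#5 t=10s (window 1): ALLOW
  req#6 t=13s (window 1): ALLOW
  req#7 t=16s (window 2): ALLOW
  req#8 t=18s (window 2): ALLOW
  req#9 t=21s (window 2): ALLOW
  req#10 t=23s (window 2): ALLOW
  req#11 t=26s (window 3): ALLOW
  req#12 t=28s (window 3): ALLOW
  req#13 t=31s (window 3): ALLOW

Allowed counts by window: 3 3 4 3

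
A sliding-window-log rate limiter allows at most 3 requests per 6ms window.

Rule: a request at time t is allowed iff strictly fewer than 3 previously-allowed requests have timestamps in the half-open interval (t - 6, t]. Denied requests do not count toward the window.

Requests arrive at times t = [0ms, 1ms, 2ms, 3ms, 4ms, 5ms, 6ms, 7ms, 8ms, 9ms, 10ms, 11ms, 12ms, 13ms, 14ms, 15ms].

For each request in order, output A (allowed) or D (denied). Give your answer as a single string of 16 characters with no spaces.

Answer: AAADDDAAADDDAAAD

Derivation:
Tracking allowed requests in the window:
  req#1 t=0ms: ALLOW
  req#2 t=1ms: ALLOW
  req#3 t=2ms: ALLOW
  req#4 t=3ms: DENY
  req#5 t=4ms: DENY
  req#6 t=5ms: DENY
  req#7 t=6ms: ALLOW
  req#8 t=7ms: ALLOW
  req#9 t=8ms: ALLOW
  req#10 t=9ms: DENY
  req#11 t=10ms: DENY
  req#12 t=11ms: DENY
  req#13 t=12ms: ALLOW
  req#14 t=13ms: ALLOW
  req#15 t=14ms: ALLOW
  req#16 t=15ms: DENY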